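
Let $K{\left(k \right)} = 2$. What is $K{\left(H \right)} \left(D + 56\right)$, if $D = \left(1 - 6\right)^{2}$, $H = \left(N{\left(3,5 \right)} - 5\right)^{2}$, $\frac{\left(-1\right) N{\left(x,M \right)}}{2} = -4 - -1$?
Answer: $162$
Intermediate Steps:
$N{\left(x,M \right)} = 6$ ($N{\left(x,M \right)} = - 2 \left(-4 - -1\right) = - 2 \left(-4 + 1\right) = \left(-2\right) \left(-3\right) = 6$)
$H = 1$ ($H = \left(6 - 5\right)^{2} = 1^{2} = 1$)
$D = 25$ ($D = \left(-5\right)^{2} = 25$)
$K{\left(H \right)} \left(D + 56\right) = 2 \left(25 + 56\right) = 2 \cdot 81 = 162$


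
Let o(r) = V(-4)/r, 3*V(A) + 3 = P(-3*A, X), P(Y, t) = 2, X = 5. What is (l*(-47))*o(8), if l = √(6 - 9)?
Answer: 47*I*√3/24 ≈ 3.3919*I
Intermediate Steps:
V(A) = -⅓ (V(A) = -1 + (⅓)*2 = -1 + ⅔ = -⅓)
o(r) = -1/(3*r)
l = I*√3 (l = √(-3) = I*√3 ≈ 1.732*I)
(l*(-47))*o(8) = ((I*√3)*(-47))*(-⅓/8) = (-47*I*√3)*(-⅓*⅛) = -47*I*√3*(-1/24) = 47*I*√3/24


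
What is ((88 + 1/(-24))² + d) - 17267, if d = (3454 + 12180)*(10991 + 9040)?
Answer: 180377351233/576 ≈ 3.1316e+8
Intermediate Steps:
d = 313164654 (d = 15634*20031 = 313164654)
((88 + 1/(-24))² + d) - 17267 = ((88 + 1/(-24))² + 313164654) - 17267 = ((88 - 1/24)² + 313164654) - 17267 = ((2111/24)² + 313164654) - 17267 = (4456321/576 + 313164654) - 17267 = 180387297025/576 - 17267 = 180377351233/576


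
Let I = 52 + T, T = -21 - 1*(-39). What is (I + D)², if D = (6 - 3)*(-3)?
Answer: 3721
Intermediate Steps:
T = 18 (T = -21 + 39 = 18)
D = -9 (D = 3*(-3) = -9)
I = 70 (I = 52 + 18 = 70)
(I + D)² = (70 - 9)² = 61² = 3721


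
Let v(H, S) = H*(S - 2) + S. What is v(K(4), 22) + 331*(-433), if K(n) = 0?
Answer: -143301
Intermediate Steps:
v(H, S) = S + H*(-2 + S) (v(H, S) = H*(-2 + S) + S = S + H*(-2 + S))
v(K(4), 22) + 331*(-433) = (22 - 2*0 + 0*22) + 331*(-433) = (22 + 0 + 0) - 143323 = 22 - 143323 = -143301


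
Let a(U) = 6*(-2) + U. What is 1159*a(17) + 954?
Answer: 6749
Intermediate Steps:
a(U) = -12 + U
1159*a(17) + 954 = 1159*(-12 + 17) + 954 = 1159*5 + 954 = 5795 + 954 = 6749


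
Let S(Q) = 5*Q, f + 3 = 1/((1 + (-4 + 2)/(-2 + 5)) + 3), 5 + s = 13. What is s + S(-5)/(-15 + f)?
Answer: 1666/177 ≈ 9.4124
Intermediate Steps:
s = 8 (s = -5 + 13 = 8)
f = -27/10 (f = -3 + 1/((1 + (-4 + 2)/(-2 + 5)) + 3) = -3 + 1/((1 - 2/3) + 3) = -3 + 1/((1 - 2*⅓) + 3) = -3 + 1/((1 - ⅔) + 3) = -3 + 1/(⅓ + 3) = -3 + 1/(10/3) = -3 + 3/10 = -27/10 ≈ -2.7000)
s + S(-5)/(-15 + f) = 8 + (5*(-5))/(-15 - 27/10) = 8 - 25/(-177/10) = 8 - 10/177*(-25) = 8 + 250/177 = 1666/177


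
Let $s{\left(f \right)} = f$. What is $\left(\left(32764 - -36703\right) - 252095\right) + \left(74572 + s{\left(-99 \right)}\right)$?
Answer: $-108155$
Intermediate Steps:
$\left(\left(32764 - -36703\right) - 252095\right) + \left(74572 + s{\left(-99 \right)}\right) = \left(\left(32764 - -36703\right) - 252095\right) + \left(74572 - 99\right) = \left(\left(32764 + 36703\right) - 252095\right) + 74473 = \left(69467 - 252095\right) + 74473 = -182628 + 74473 = -108155$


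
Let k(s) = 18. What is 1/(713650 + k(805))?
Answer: 1/713668 ≈ 1.4012e-6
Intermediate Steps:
1/(713650 + k(805)) = 1/(713650 + 18) = 1/713668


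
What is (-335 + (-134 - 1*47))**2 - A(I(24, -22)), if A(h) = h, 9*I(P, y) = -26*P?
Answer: 798976/3 ≈ 2.6633e+5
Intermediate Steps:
I(P, y) = -26*P/9 (I(P, y) = (-26*P)/9 = -26*P/9)
(-335 + (-134 - 1*47))**2 - A(I(24, -22)) = (-335 + (-134 - 1*47))**2 - (-26)*24/9 = (-335 + (-134 - 47))**2 - 1*(-208/3) = (-335 - 181)**2 + 208/3 = (-516)**2 + 208/3 = 266256 + 208/3 = 798976/3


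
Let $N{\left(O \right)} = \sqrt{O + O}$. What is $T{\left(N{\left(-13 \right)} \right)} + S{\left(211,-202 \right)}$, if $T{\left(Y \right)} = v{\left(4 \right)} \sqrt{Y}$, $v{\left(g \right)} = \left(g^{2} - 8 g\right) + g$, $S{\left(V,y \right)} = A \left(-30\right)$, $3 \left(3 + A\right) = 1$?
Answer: $80 - 12 \sqrt[4]{26} \sqrt{i} \approx 60.839 - 19.161 i$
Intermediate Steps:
$A = - \frac{8}{3}$ ($A = -3 + \frac{1}{3} \cdot 1 = -3 + \frac{1}{3} = - \frac{8}{3} \approx -2.6667$)
$S{\left(V,y \right)} = 80$ ($S{\left(V,y \right)} = \left(- \frac{8}{3}\right) \left(-30\right) = 80$)
$v{\left(g \right)} = g^{2} - 7 g$
$N{\left(O \right)} = \sqrt{2} \sqrt{O}$ ($N{\left(O \right)} = \sqrt{2 O} = \sqrt{2} \sqrt{O}$)
$T{\left(Y \right)} = - 12 \sqrt{Y}$ ($T{\left(Y \right)} = 4 \left(-7 + 4\right) \sqrt{Y} = 4 \left(-3\right) \sqrt{Y} = - 12 \sqrt{Y}$)
$T{\left(N{\left(-13 \right)} \right)} + S{\left(211,-202 \right)} = - 12 \sqrt{\sqrt{2} \sqrt{-13}} + 80 = - 12 \sqrt{\sqrt{2} i \sqrt{13}} + 80 = - 12 \sqrt{i \sqrt{26}} + 80 = - 12 \sqrt[4]{26} \sqrt{i} + 80 = 80 - 12 \sqrt[4]{26} \sqrt{i}$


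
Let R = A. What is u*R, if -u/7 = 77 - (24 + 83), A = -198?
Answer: -41580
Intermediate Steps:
R = -198
u = 210 (u = -7*(77 - (24 + 83)) = -7*(77 - 1*107) = -7*(77 - 107) = -7*(-30) = 210)
u*R = 210*(-198) = -41580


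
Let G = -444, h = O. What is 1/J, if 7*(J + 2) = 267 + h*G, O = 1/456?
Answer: 266/9577 ≈ 0.027775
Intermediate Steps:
O = 1/456 ≈ 0.0021930
h = 1/456 ≈ 0.0021930
J = 9577/266 (J = -2 + (267 + (1/456)*(-444))/7 = -2 + (267 - 37/38)/7 = -2 + (⅐)*(10109/38) = -2 + 10109/266 = 9577/266 ≈ 36.004)
1/J = 1/(9577/266) = 266/9577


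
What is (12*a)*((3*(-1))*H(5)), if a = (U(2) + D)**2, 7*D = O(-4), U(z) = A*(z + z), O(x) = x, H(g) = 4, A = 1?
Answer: -82944/49 ≈ -1692.7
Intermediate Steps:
U(z) = 2*z (U(z) = 1*(z + z) = 1*(2*z) = 2*z)
D = -4/7 (D = (1/7)*(-4) = -4/7 ≈ -0.57143)
a = 576/49 (a = (2*2 - 4/7)**2 = (4 - 4/7)**2 = (24/7)**2 = 576/49 ≈ 11.755)
(12*a)*((3*(-1))*H(5)) = (12*(576/49))*((3*(-1))*4) = 6912*(-3*4)/49 = (6912/49)*(-12) = -82944/49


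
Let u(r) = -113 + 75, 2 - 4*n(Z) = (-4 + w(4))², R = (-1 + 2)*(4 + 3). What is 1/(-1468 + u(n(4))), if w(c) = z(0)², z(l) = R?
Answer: -1/1506 ≈ -0.00066401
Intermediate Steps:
R = 7 (R = 1*7 = 7)
z(l) = 7
w(c) = 49 (w(c) = 7² = 49)
n(Z) = -2023/4 (n(Z) = ½ - (-4 + 49)²/4 = ½ - ¼*45² = ½ - ¼*2025 = ½ - 2025/4 = -2023/4)
u(r) = -38
1/(-1468 + u(n(4))) = 1/(-1468 - 38) = 1/(-1506) = -1/1506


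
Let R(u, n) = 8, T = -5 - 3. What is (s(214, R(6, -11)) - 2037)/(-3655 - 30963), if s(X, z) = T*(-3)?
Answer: 2013/34618 ≈ 0.058149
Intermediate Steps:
T = -8
s(X, z) = 24 (s(X, z) = -8*(-3) = 24)
(s(214, R(6, -11)) - 2037)/(-3655 - 30963) = (24 - 2037)/(-3655 - 30963) = -2013/(-34618) = -2013*(-1/34618) = 2013/34618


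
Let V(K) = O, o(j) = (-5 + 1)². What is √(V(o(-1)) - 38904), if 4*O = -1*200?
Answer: I*√38954 ≈ 197.37*I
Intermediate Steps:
o(j) = 16 (o(j) = (-4)² = 16)
O = -50 (O = (-1*200)/4 = (¼)*(-200) = -50)
V(K) = -50
√(V(o(-1)) - 38904) = √(-50 - 38904) = √(-38954) = I*√38954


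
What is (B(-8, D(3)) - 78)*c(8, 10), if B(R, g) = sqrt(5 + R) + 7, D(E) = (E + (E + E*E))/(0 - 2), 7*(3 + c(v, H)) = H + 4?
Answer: 71 - I*sqrt(3) ≈ 71.0 - 1.732*I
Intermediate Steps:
c(v, H) = -17/7 + H/7 (c(v, H) = -3 + (H + 4)/7 = -3 + (4 + H)/7 = -3 + (4/7 + H/7) = -17/7 + H/7)
D(E) = -E - E**2/2 (D(E) = (E + (E + E**2))/(-2) = (E**2 + 2*E)*(-1/2) = -E - E**2/2)
B(R, g) = 7 + sqrt(5 + R)
(B(-8, D(3)) - 78)*c(8, 10) = ((7 + sqrt(5 - 8)) - 78)*(-17/7 + (1/7)*10) = ((7 + sqrt(-3)) - 78)*(-17/7 + 10/7) = ((7 + I*sqrt(3)) - 78)*(-1) = (-71 + I*sqrt(3))*(-1) = 71 - I*sqrt(3)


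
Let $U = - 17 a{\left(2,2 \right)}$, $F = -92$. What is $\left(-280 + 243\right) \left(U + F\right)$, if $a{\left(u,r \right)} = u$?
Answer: $4662$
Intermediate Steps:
$U = -34$ ($U = \left(-17\right) 2 = -34$)
$\left(-280 + 243\right) \left(U + F\right) = \left(-280 + 243\right) \left(-34 - 92\right) = \left(-37\right) \left(-126\right) = 4662$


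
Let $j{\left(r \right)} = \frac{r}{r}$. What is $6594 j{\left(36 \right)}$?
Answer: $6594$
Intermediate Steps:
$j{\left(r \right)} = 1$
$6594 j{\left(36 \right)} = 6594 \cdot 1 = 6594$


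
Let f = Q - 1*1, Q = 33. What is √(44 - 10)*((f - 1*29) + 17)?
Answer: 20*√34 ≈ 116.62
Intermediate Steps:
f = 32 (f = 33 - 1*1 = 33 - 1 = 32)
√(44 - 10)*((f - 1*29) + 17) = √(44 - 10)*((32 - 1*29) + 17) = √34*((32 - 29) + 17) = √34*(3 + 17) = √34*20 = 20*√34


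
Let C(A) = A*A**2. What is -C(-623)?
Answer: 241804367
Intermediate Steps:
C(A) = A**3
-C(-623) = -1*(-623)**3 = -1*(-241804367) = 241804367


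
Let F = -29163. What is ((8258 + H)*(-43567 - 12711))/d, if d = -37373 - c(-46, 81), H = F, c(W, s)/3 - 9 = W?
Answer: -588245795/18631 ≈ -31574.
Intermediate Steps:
c(W, s) = 27 + 3*W
H = -29163
d = -37262 (d = -37373 - (27 + 3*(-46)) = -37373 - (27 - 138) = -37373 - 1*(-111) = -37373 + 111 = -37262)
((8258 + H)*(-43567 - 12711))/d = ((8258 - 29163)*(-43567 - 12711))/(-37262) = -20905*(-56278)*(-1/37262) = 1176491590*(-1/37262) = -588245795/18631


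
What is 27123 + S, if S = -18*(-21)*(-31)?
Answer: 15405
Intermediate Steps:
S = -11718 (S = 378*(-31) = -11718)
27123 + S = 27123 - 11718 = 15405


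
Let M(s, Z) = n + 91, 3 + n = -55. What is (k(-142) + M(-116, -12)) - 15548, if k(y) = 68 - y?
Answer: -15305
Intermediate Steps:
n = -58 (n = -3 - 55 = -58)
M(s, Z) = 33 (M(s, Z) = -58 + 91 = 33)
(k(-142) + M(-116, -12)) - 15548 = ((68 - 1*(-142)) + 33) - 15548 = ((68 + 142) + 33) - 15548 = (210 + 33) - 15548 = 243 - 15548 = -15305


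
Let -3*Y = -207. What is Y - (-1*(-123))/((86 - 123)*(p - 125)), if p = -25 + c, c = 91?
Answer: 150504/2183 ≈ 68.944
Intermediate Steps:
Y = 69 (Y = -1/3*(-207) = 69)
p = 66 (p = -25 + 91 = 66)
Y - (-1*(-123))/((86 - 123)*(p - 125)) = 69 - (-1*(-123))/((86 - 123)*(66 - 125)) = 69 - 123/((-37*(-59))) = 69 - 123/2183 = 150504/2183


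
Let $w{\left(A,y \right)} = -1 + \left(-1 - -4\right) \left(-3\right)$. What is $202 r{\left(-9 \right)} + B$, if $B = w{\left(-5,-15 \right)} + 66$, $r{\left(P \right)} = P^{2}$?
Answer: $16418$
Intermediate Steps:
$w{\left(A,y \right)} = -10$ ($w{\left(A,y \right)} = -1 + \left(-1 + 4\right) \left(-3\right) = -1 + 3 \left(-3\right) = -1 - 9 = -10$)
$B = 56$ ($B = -10 + 66 = 56$)
$202 r{\left(-9 \right)} + B = 202 \left(-9\right)^{2} + 56 = 202 \cdot 81 + 56 = 16362 + 56 = 16418$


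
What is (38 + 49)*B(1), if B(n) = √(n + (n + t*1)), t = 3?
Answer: 87*√5 ≈ 194.54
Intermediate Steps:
B(n) = √(3 + 2*n) (B(n) = √(n + (n + 3*1)) = √(n + (n + 3)) = √(n + (3 + n)) = √(3 + 2*n))
(38 + 49)*B(1) = (38 + 49)*√(3 + 2*1) = 87*√(3 + 2) = 87*√5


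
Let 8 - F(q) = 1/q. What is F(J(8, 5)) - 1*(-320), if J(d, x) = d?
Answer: 2623/8 ≈ 327.88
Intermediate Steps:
F(q) = 8 - 1/q
F(J(8, 5)) - 1*(-320) = (8 - 1/8) - 1*(-320) = (8 - 1*1/8) + 320 = (8 - 1/8) + 320 = 63/8 + 320 = 2623/8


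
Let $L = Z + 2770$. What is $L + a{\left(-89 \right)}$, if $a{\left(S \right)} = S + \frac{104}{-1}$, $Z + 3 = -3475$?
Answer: $-901$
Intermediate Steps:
$Z = -3478$ ($Z = -3 - 3475 = -3478$)
$a{\left(S \right)} = -104 + S$ ($a{\left(S \right)} = S + 104 \left(-1\right) = S - 104 = -104 + S$)
$L = -708$ ($L = -3478 + 2770 = -708$)
$L + a{\left(-89 \right)} = -708 - 193 = -901$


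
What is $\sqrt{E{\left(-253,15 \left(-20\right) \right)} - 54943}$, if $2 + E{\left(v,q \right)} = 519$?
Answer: $i \sqrt{54426} \approx 233.29 i$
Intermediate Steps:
$E{\left(v,q \right)} = 517$ ($E{\left(v,q \right)} = -2 + 519 = 517$)
$\sqrt{E{\left(-253,15 \left(-20\right) \right)} - 54943} = \sqrt{517 - 54943} = \sqrt{-54426} = i \sqrt{54426}$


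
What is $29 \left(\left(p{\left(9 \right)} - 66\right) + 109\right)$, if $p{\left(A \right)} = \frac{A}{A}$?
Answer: $1276$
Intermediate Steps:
$p{\left(A \right)} = 1$
$29 \left(\left(p{\left(9 \right)} - 66\right) + 109\right) = 29 \left(\left(1 - 66\right) + 109\right) = 29 \left(-65 + 109\right) = 29 \cdot 44 = 1276$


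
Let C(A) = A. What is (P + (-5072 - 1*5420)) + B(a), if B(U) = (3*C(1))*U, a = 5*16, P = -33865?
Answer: -44117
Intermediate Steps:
a = 80
B(U) = 3*U (B(U) = (3*1)*U = 3*U)
(P + (-5072 - 1*5420)) + B(a) = (-33865 + (-5072 - 1*5420)) + 3*80 = (-33865 + (-5072 - 5420)) + 240 = (-33865 - 10492) + 240 = -44357 + 240 = -44117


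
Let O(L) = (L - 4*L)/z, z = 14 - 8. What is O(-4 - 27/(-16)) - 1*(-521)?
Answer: 16709/32 ≈ 522.16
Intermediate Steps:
z = 6
O(L) = -L/2 (O(L) = (L - 4*L)/6 = -3*L*(⅙) = -L/2)
O(-4 - 27/(-16)) - 1*(-521) = -(-4 - 27/(-16))/2 - 1*(-521) = -(-4 - 27*(-1/16))/2 + 521 = -(-4 + 27/16)/2 + 521 = -½*(-37/16) + 521 = 37/32 + 521 = 16709/32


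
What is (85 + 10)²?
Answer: 9025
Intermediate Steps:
(85 + 10)² = 95² = 9025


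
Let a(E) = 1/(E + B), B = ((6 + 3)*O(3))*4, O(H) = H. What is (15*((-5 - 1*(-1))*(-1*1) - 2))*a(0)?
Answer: 5/18 ≈ 0.27778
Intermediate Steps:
B = 108 (B = ((6 + 3)*3)*4 = (9*3)*4 = 27*4 = 108)
a(E) = 1/(108 + E) (a(E) = 1/(E + 108) = 1/(108 + E))
(15*((-5 - 1*(-1))*(-1*1) - 2))*a(0) = (15*((-5 - 1*(-1))*(-1*1) - 2))/(108 + 0) = (15*((-5 + 1)*(-1) - 2))/108 = (15*(-4*(-1) - 2))*(1/108) = (15*(4 - 2))*(1/108) = (15*2)*(1/108) = 30*(1/108) = 5/18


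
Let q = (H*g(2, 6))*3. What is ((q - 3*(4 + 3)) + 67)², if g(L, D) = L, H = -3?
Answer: 784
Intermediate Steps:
q = -18 (q = -3*2*3 = -6*3 = -18)
((q - 3*(4 + 3)) + 67)² = ((-18 - 3*(4 + 3)) + 67)² = ((-18 - 3*7) + 67)² = ((-18 - 1*21) + 67)² = ((-18 - 21) + 67)² = (-39 + 67)² = 28² = 784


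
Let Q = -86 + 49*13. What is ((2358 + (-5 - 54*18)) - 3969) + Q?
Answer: -2037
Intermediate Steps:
Q = 551 (Q = -86 + 637 = 551)
((2358 + (-5 - 54*18)) - 3969) + Q = ((2358 + (-5 - 54*18)) - 3969) + 551 = ((2358 + (-5 - 972)) - 3969) + 551 = ((2358 - 977) - 3969) + 551 = (1381 - 3969) + 551 = -2588 + 551 = -2037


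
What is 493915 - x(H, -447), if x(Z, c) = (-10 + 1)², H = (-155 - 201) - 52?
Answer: 493834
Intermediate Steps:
H = -408 (H = -356 - 52 = -408)
x(Z, c) = 81 (x(Z, c) = (-9)² = 81)
493915 - x(H, -447) = 493915 - 1*81 = 493915 - 81 = 493834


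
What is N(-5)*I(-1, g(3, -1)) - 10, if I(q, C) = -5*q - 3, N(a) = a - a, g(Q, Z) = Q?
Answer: -10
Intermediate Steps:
N(a) = 0
I(q, C) = -3 - 5*q
N(-5)*I(-1, g(3, -1)) - 10 = 0*(-3 - 5*(-1)) - 10 = 0*(-3 + 5) - 10 = 0*2 - 10 = 0 - 10 = -10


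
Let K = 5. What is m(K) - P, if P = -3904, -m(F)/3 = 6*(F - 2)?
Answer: 3850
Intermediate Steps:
m(F) = 36 - 18*F (m(F) = -18*(F - 2) = -18*(-2 + F) = -3*(-12 + 6*F) = 36 - 18*F)
m(K) - P = (36 - 18*5) - 1*(-3904) = (36 - 90) + 3904 = -54 + 3904 = 3850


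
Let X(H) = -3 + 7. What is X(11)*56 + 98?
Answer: 322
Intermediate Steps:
X(H) = 4
X(11)*56 + 98 = 4*56 + 98 = 224 + 98 = 322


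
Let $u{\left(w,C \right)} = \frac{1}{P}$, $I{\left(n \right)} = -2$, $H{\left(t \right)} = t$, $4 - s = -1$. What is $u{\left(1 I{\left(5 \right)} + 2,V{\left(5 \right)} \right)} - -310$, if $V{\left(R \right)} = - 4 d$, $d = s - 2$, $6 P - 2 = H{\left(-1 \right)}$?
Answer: $316$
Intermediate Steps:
$s = 5$ ($s = 4 - -1 = 4 + 1 = 5$)
$P = \frac{1}{6}$ ($P = \frac{1}{3} + \frac{1}{6} \left(-1\right) = \frac{1}{3} - \frac{1}{6} = \frac{1}{6} \approx 0.16667$)
$d = 3$ ($d = 5 - 2 = 3$)
$V{\left(R \right)} = -12$ ($V{\left(R \right)} = \left(-4\right) 3 = -12$)
$u{\left(w,C \right)} = 6$ ($u{\left(w,C \right)} = \frac{1}{\frac{1}{6}} = 6$)
$u{\left(1 I{\left(5 \right)} + 2,V{\left(5 \right)} \right)} - -310 = 6 - -310 = 6 + 310 = 316$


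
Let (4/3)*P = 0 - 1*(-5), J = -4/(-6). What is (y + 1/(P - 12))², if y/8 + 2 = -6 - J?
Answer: 583696/121 ≈ 4823.9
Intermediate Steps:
J = ⅔ (J = -4*(-⅙) = ⅔ ≈ 0.66667)
P = 15/4 (P = 3*(0 - 1*(-5))/4 = 3*(0 + 5)/4 = (¾)*5 = 15/4 ≈ 3.7500)
y = -208/3 (y = -16 + 8*(-6 - 1*⅔) = -16 + 8*(-6 - ⅔) = -16 + 8*(-20/3) = -16 - 160/3 = -208/3 ≈ -69.333)
(y + 1/(P - 12))² = (-208/3 + 1/(15/4 - 12))² = (-208/3 + 1/(-33/4))² = (-208/3 - 4/33)² = (-764/11)² = 583696/121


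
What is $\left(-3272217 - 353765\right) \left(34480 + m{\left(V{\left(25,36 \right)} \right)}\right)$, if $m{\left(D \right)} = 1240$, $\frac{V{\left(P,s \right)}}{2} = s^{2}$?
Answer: $-129520077040$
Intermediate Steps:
$V{\left(P,s \right)} = 2 s^{2}$
$\left(-3272217 - 353765\right) \left(34480 + m{\left(V{\left(25,36 \right)} \right)}\right) = \left(-3272217 - 353765\right) \left(34480 + 1240\right) = \left(-3625982\right) 35720 = -129520077040$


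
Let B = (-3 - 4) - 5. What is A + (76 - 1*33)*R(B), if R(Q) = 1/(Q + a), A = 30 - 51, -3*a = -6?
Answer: -253/10 ≈ -25.300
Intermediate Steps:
a = 2 (a = -⅓*(-6) = 2)
B = -12 (B = -7 - 5 = -12)
A = -21
R(Q) = 1/(2 + Q) (R(Q) = 1/(Q + 2) = 1/(2 + Q))
A + (76 - 1*33)*R(B) = -21 + (76 - 1*33)/(2 - 12) = -21 + (76 - 33)/(-10) = -21 + 43*(-⅒) = -21 - 43/10 = -253/10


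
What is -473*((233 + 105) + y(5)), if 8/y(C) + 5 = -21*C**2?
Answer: -42364718/265 ≈ -1.5987e+5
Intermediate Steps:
y(C) = 8/(-5 - 21*C**2)
-473*((233 + 105) + y(5)) = -473*((233 + 105) - 8/(5 + 21*5**2)) = -473*(338 - 8/(5 + 21*25)) = -473*(338 - 8/(5 + 525)) = -473*(338 - 8/530) = -473*(338 - 8*1/530) = -473*(338 - 4/265) = -473*89566/265 = -42364718/265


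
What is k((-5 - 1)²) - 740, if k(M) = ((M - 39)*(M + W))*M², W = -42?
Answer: 22588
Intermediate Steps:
k(M) = M²*(-42 + M)*(-39 + M) (k(M) = ((M - 39)*(M - 42))*M² = ((-39 + M)*(-42 + M))*M² = ((-42 + M)*(-39 + M))*M² = M²*(-42 + M)*(-39 + M))
k((-5 - 1)²) - 740 = ((-5 - 1)²)²*(1638 + ((-5 - 1)²)² - 81*(-5 - 1)²) - 740 = ((-6)²)²*(1638 + ((-6)²)² - 81*(-6)²) - 740 = 36²*(1638 + 36² - 81*36) - 740 = 1296*(1638 + 1296 - 2916) - 740 = 1296*18 - 740 = 23328 - 740 = 22588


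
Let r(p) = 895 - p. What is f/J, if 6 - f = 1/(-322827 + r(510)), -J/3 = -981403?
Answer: 1934653/949336638378 ≈ 2.0379e-6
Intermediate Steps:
J = 2944209 (J = -3*(-981403) = 2944209)
f = 1934653/322442 (f = 6 - 1/(-322827 + (895 - 1*510)) = 6 - 1/(-322827 + (895 - 510)) = 6 - 1/(-322827 + 385) = 6 - 1/(-322442) = 6 - 1*(-1/322442) = 6 + 1/322442 = 1934653/322442 ≈ 6.0000)
f/J = (1934653/322442)/2944209 = (1934653/322442)*(1/2944209) = 1934653/949336638378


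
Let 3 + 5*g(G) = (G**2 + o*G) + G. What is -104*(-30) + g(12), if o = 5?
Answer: 15813/5 ≈ 3162.6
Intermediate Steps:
g(G) = -3/5 + G**2/5 + 6*G/5 (g(G) = -3/5 + ((G**2 + 5*G) + G)/5 = -3/5 + (G**2 + 6*G)/5 = -3/5 + (G**2/5 + 6*G/5) = -3/5 + G**2/5 + 6*G/5)
-104*(-30) + g(12) = -104*(-30) + (-3/5 + (1/5)*12**2 + (6/5)*12) = 3120 + (-3/5 + (1/5)*144 + 72/5) = 3120 + (-3/5 + 144/5 + 72/5) = 3120 + 213/5 = 15813/5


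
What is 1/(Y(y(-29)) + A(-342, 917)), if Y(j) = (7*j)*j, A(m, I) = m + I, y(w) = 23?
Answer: 1/4278 ≈ 0.00023375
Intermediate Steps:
A(m, I) = I + m
Y(j) = 7*j**2
1/(Y(y(-29)) + A(-342, 917)) = 1/(7*23**2 + (917 - 342)) = 1/(7*529 + 575) = 1/(3703 + 575) = 1/4278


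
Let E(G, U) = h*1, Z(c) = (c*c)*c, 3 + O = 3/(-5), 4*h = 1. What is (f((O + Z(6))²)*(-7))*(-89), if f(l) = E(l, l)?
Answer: 623/4 ≈ 155.75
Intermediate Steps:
h = ¼ (h = (¼)*1 = ¼ ≈ 0.25000)
O = -18/5 (O = -3 + 3/(-5) = -3 + 3*(-⅕) = -3 - ⅗ = -18/5 ≈ -3.6000)
Z(c) = c³ (Z(c) = c²*c = c³)
E(G, U) = ¼ (E(G, U) = (¼)*1 = ¼)
f(l) = ¼
(f((O + Z(6))²)*(-7))*(-89) = ((¼)*(-7))*(-89) = -7/4*(-89) = 623/4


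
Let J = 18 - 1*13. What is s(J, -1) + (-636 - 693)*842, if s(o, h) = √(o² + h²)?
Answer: -1119018 + √26 ≈ -1.1190e+6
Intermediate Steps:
J = 5 (J = 18 - 13 = 5)
s(o, h) = √(h² + o²)
s(J, -1) + (-636 - 693)*842 = √((-1)² + 5²) + (-636 - 693)*842 = √(1 + 25) - 1329*842 = √26 - 1119018 = -1119018 + √26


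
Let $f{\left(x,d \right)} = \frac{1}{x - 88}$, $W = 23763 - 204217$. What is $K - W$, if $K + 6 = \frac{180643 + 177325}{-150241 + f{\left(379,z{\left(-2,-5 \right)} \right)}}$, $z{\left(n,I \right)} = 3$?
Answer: $\frac{3944552924776}{21860065} \approx 1.8045 \cdot 10^{5}$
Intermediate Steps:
$W = -180454$
$f{\left(x,d \right)} = \frac{1}{-88 + x}$
$K = - \frac{183244734}{21860065}$ ($K = -6 + \frac{180643 + 177325}{-150241 + \frac{1}{-88 + 379}} = -6 + \frac{357968}{-150241 + \frac{1}{291}} = -6 + \frac{357968}{- \frac{43720130}{291}} = -6 + 357968 \left(- \frac{291}{43720130}\right) = -6 - \frac{52084344}{21860065} = - \frac{183244734}{21860065} \approx -8.3826$)
$K - W = - \frac{183244734}{21860065} - -180454 = - \frac{183244734}{21860065} + 180454 = \frac{3944552924776}{21860065}$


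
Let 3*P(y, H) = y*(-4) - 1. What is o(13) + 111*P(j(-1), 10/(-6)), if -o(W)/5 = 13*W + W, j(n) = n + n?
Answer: -651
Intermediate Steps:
j(n) = 2*n
P(y, H) = -⅓ - 4*y/3 (P(y, H) = (y*(-4) - 1)/3 = (-4*y - 1)/3 = (-1 - 4*y)/3 = -⅓ - 4*y/3)
o(W) = -70*W (o(W) = -5*(13*W + W) = -70*W)
o(13) + 111*P(j(-1), 10/(-6)) = -70*13 + 111*(-⅓ - 8*(-1)/3) = -910 + 111*(-⅓ - 4/3*(-2)) = -910 + 111*(-⅓ + 8/3) = -910 + 111*(7/3) = -910 + 259 = -651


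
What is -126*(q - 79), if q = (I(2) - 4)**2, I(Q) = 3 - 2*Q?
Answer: 6804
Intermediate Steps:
q = 25 (q = ((3 - 2*2) - 4)**2 = ((3 - 4) - 4)**2 = (-1 - 4)**2 = (-5)**2 = 25)
-126*(q - 79) = -126*(25 - 79) = -126*(-54) = 6804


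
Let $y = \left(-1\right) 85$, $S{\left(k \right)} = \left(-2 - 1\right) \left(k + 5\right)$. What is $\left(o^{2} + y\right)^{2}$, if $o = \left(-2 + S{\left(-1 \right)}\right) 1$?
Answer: $12321$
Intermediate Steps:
$S{\left(k \right)} = -15 - 3 k$ ($S{\left(k \right)} = - 3 \left(5 + k\right) = -15 - 3 k$)
$o = -14$ ($o = \left(-2 - 12\right) 1 = \left(-14\right) 1 = -14$)
$y = -85$
$\left(o^{2} + y\right)^{2} = \left(\left(-14\right)^{2} - 85\right)^{2} = \left(196 - 85\right)^{2} = 111^{2} = 12321$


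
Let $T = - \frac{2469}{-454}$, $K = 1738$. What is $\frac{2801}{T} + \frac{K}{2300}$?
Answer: $\frac{1464547661}{2839350} \approx 515.8$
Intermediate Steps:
$T = \frac{2469}{454}$ ($T = \left(-2469\right) \left(- \frac{1}{454}\right) = \frac{2469}{454} \approx 5.4383$)
$\frac{2801}{T} + \frac{K}{2300} = \frac{2801}{\frac{2469}{454}} + \frac{1738}{2300} = 2801 \cdot \frac{454}{2469} + 1738 \cdot \frac{1}{2300} = \frac{1271654}{2469} + \frac{869}{1150} = \frac{1464547661}{2839350}$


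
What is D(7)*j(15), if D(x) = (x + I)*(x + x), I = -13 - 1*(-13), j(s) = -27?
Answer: -2646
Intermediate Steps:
I = 0 (I = -13 + 13 = 0)
D(x) = 2*x² (D(x) = (x + 0)*(x + x) = x*(2*x) = 2*x²)
D(7)*j(15) = (2*7²)*(-27) = (2*49)*(-27) = 98*(-27) = -2646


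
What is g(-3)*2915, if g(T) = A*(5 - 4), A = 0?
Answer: 0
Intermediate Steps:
g(T) = 0 (g(T) = 0*(5 - 4) = 0*1 = 0)
g(-3)*2915 = 0*2915 = 0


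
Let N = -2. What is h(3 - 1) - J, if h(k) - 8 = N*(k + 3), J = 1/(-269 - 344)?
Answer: -1225/613 ≈ -1.9984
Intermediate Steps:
J = -1/613 (J = 1/(-613) = -1/613 ≈ -0.0016313)
h(k) = 2 - 2*k (h(k) = 8 - 2*(k + 3) = 8 - 2*(3 + k) = 8 + (-6 - 2*k) = 2 - 2*k)
h(3 - 1) - J = (2 - 2*(3 - 1)) - 1*(-1/613) = (2 - 2*2) + 1/613 = (2 - 4) + 1/613 = -2 + 1/613 = -1225/613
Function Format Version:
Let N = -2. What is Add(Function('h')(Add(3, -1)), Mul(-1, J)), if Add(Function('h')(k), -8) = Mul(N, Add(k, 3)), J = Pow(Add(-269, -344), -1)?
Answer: Rational(-1225, 613) ≈ -1.9984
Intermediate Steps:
J = Rational(-1, 613) (J = Pow(-613, -1) = Rational(-1, 613) ≈ -0.0016313)
Function('h')(k) = Add(2, Mul(-2, k)) (Function('h')(k) = Add(8, Mul(-2, Add(k, 3))) = Add(8, Mul(-2, Add(3, k))) = Add(8, Add(-6, Mul(-2, k))) = Add(2, Mul(-2, k)))
Add(Function('h')(Add(3, -1)), Mul(-1, J)) = Add(Add(2, Mul(-2, Add(3, -1))), Mul(-1, Rational(-1, 613))) = Add(Add(2, Mul(-2, 2)), Rational(1, 613)) = Add(Add(2, -4), Rational(1, 613)) = Add(-2, Rational(1, 613)) = Rational(-1225, 613)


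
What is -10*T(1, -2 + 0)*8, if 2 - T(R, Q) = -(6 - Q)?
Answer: -800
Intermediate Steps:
T(R, Q) = 8 - Q (T(R, Q) = 2 - (-1)*(6 - Q) = 2 - (-6 + Q) = 2 + (6 - Q) = 8 - Q)
-10*T(1, -2 + 0)*8 = -10*(8 - (-2 + 0))*8 = -10*(8 - 1*(-2))*8 = -10*(8 + 2)*8 = -10*10*8 = -100*8 = -800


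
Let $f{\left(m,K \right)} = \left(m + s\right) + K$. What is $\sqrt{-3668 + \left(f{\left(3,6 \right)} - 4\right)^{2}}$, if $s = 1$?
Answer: $4 i \sqrt{227} \approx 60.266 i$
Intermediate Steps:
$f{\left(m,K \right)} = 1 + K + m$ ($f{\left(m,K \right)} = \left(m + 1\right) + K = \left(1 + m\right) + K = 1 + K + m$)
$\sqrt{-3668 + \left(f{\left(3,6 \right)} - 4\right)^{2}} = \sqrt{-3668 + \left(\left(1 + 6 + 3\right) - 4\right)^{2}} = \sqrt{-3668 + \left(10 - 4\right)^{2}} = \sqrt{-3668 + 6^{2}} = \sqrt{-3668 + 36} = \sqrt{-3632} = 4 i \sqrt{227}$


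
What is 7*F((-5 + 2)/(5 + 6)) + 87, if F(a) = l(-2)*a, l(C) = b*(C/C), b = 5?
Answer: 852/11 ≈ 77.455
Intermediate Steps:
l(C) = 5 (l(C) = 5*(C/C) = 5*1 = 5)
F(a) = 5*a
7*F((-5 + 2)/(5 + 6)) + 87 = 7*(5*((-5 + 2)/(5 + 6))) + 87 = 7*(5*(-3/11)) + 87 = 7*(-15/11) + 87 = -105/11 + 87 = 852/11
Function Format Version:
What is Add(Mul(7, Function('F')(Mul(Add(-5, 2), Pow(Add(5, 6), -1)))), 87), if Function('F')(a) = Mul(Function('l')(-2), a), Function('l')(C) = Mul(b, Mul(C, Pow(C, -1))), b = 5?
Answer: Rational(852, 11) ≈ 77.455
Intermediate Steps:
Function('l')(C) = 5 (Function('l')(C) = Mul(5, Mul(C, Pow(C, -1))) = Mul(5, 1) = 5)
Function('F')(a) = Mul(5, a)
Add(Mul(7, Function('F')(Mul(Add(-5, 2), Pow(Add(5, 6), -1)))), 87) = Add(Mul(7, Mul(5, Mul(Add(-5, 2), Pow(Add(5, 6), -1)))), 87) = Add(Mul(7, Mul(5, Mul(-3, Pow(11, -1)))), 87) = Add(Mul(7, Mul(5, Mul(-3, Rational(1, 11)))), 87) = Add(Mul(7, Mul(5, Rational(-3, 11))), 87) = Add(Mul(7, Rational(-15, 11)), 87) = Add(Rational(-105, 11), 87) = Rational(852, 11)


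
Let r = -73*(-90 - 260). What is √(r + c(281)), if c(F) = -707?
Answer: 91*√3 ≈ 157.62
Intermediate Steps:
r = 25550 (r = -73*(-350) = 25550)
√(r + c(281)) = √(25550 - 707) = √24843 = 91*√3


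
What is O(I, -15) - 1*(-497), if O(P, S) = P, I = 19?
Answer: 516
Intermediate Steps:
O(I, -15) - 1*(-497) = 19 - 1*(-497) = 19 + 497 = 516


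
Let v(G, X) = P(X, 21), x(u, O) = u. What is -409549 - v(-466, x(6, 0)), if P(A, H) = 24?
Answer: -409573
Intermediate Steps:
v(G, X) = 24
-409549 - v(-466, x(6, 0)) = -409549 - 1*24 = -409549 - 24 = -409573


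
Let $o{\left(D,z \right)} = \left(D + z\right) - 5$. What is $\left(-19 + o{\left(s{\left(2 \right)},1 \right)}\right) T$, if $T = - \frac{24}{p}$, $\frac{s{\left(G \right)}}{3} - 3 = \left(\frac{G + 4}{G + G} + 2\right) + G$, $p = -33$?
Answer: $\frac{20}{11} \approx 1.8182$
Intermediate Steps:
$s{\left(G \right)} = 15 + 3 G + \frac{3 \left(4 + G\right)}{2 G}$ ($s{\left(G \right)} = 9 + 3 \left(\left(\frac{G + 4}{G + G} + 2\right) + G\right) = 9 + 3 \left(\left(\frac{4 + G}{2 G} + 2\right) + G\right) = 9 + 3 \left(\left(2 + \frac{4 + G}{2 G}\right) + G\right) = 9 + 3 \left(2 + G + \frac{4 + G}{2 G}\right) = 9 + \left(6 + 3 G + \frac{3 \left(4 + G\right)}{2 G}\right) = 15 + 3 G + \frac{3 \left(4 + G\right)}{2 G}$)
$o{\left(D,z \right)} = -5 + D + z$
$T = \frac{8}{11}$ ($T = - \frac{24}{-33} = \left(-24\right) \left(- \frac{1}{33}\right) = \frac{8}{11} \approx 0.72727$)
$\left(-19 + o{\left(s{\left(2 \right)},1 \right)}\right) T = \left(-19 + \left(-5 + \left(\frac{33}{2} + 3 \cdot 2 + \frac{6}{2}\right) + 1\right)\right) \frac{8}{11} = \left(-19 + \left(-5 + \left(\frac{33}{2} + 6 + 6 \cdot \frac{1}{2}\right) + 1\right)\right) \frac{8}{11} = \left(-19 + \left(-5 + \left(\frac{33}{2} + 6 + 3\right) + 1\right)\right) \frac{8}{11} = \left(-19 + \left(-5 + \frac{51}{2} + 1\right)\right) \frac{8}{11} = \left(-19 + \frac{43}{2}\right) \frac{8}{11} = \frac{5}{2} \cdot \frac{8}{11} = \frac{20}{11}$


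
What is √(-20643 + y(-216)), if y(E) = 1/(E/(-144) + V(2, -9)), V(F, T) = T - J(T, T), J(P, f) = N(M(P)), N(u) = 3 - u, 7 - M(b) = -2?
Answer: I*√185793/3 ≈ 143.68*I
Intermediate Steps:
M(b) = 9 (M(b) = 7 - 1*(-2) = 7 + 2 = 9)
J(P, f) = -6 (J(P, f) = 3 - 1*9 = 3 - 9 = -6)
V(F, T) = 6 + T (V(F, T) = T - 1*(-6) = T + 6 = 6 + T)
y(E) = 1/(-3 - E/144) (y(E) = 1/(E/(-144) + (6 - 9)) = 1/(E*(-1/144) - 3) = 1/(-E/144 - 3) = 1/(-3 - E/144))
√(-20643 + y(-216)) = √(-20643 - 144/(432 - 216)) = √(-20643 - 144/216) = √(-20643 - 144*1/216) = √(-20643 - ⅔) = √(-61931/3) = I*√185793/3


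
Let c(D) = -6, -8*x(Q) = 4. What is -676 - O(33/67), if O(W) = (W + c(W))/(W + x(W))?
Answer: -1414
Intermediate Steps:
x(Q) = -½ (x(Q) = -⅛*4 = -½)
O(W) = (-6 + W)/(-½ + W) (O(W) = (W - 6)/(W - ½) = (-6 + W)/(-½ + W))
-676 - O(33/67) = -676 - 2*(-6 + 33/67)/(-1 + 2*(33/67)) = -676 - 2*(-369)/((-1 + 66/67)*67) = -676 - 2*(-369)/((-1/67)*67) = -676 - 2*(-67)*(-369)/67 = -676 - 1*738 = -676 - 738 = -1414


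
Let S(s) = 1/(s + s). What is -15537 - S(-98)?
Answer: -3045251/196 ≈ -15537.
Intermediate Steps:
S(s) = 1/(2*s)
-15537 - S(-98) = -15537 - 1/(2*(-98)) = -15537 - (-1)/(2*98) = -15537 - 1*(-1/196) = -15537 + 1/196 = -3045251/196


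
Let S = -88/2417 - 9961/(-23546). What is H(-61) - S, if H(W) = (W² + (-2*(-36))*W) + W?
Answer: -41680622913/56910682 ≈ -732.39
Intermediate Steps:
H(W) = W² + 73*W (H(W) = (W² + 72*W) + W = W² + 73*W)
S = 22003689/56910682 (S = -88*1/2417 - 9961*(-1/23546) = -88/2417 + 9961/23546 = 22003689/56910682 ≈ 0.38664)
H(-61) - S = -61*(73 - 61) - 1*22003689/56910682 = -61*12 - 22003689/56910682 = -732 - 22003689/56910682 = -41680622913/56910682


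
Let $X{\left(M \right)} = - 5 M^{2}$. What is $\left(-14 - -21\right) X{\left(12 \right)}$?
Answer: $-5040$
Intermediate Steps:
$\left(-14 - -21\right) X{\left(12 \right)} = \left(-14 - -21\right) \left(- 5 \cdot 12^{2}\right) = \left(-14 + 21\right) \left(\left(-5\right) 144\right) = 7 \left(-720\right) = -5040$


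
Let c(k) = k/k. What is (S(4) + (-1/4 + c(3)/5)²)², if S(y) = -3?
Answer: 1437601/160000 ≈ 8.9850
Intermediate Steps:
c(k) = 1
(S(4) + (-1/4 + c(3)/5)²)² = (-3 + (-1/4 + 1/5)²)² = (-3 + (-1*¼ + 1*(⅕))²)² = (-3 + (-¼ + ⅕)²)² = (-3 + (-1/20)²)² = (-3 + 1/400)² = (-1199/400)² = 1437601/160000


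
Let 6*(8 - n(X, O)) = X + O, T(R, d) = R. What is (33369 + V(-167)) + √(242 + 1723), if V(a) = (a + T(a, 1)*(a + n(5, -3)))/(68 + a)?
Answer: 9831268/297 + √1965 ≈ 33146.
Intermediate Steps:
n(X, O) = 8 - O/6 - X/6 (n(X, O) = 8 - (X + O)/6 = 8 - (O + X)/6 = 8 + (-O/6 - X/6) = 8 - O/6 - X/6)
V(a) = (a + a*(23/3 + a))/(68 + a) (V(a) = (a + a*(a + (8 - ⅙*(-3) - ⅙*5)))/(68 + a) = (a + a*(a + (8 + ½ - ⅚)))/(68 + a) = (a + a*(a + 23/3))/(68 + a) = (a + a*(23/3 + a))/(68 + a))
(33369 + V(-167)) + √(242 + 1723) = (33369 + (⅓)*(-167)*(26 + 3*(-167))/(68 - 167)) + √(242 + 1723) = (33369 + (⅓)*(-167)*(26 - 501)/(-99)) + √1965 = (33369 + (⅓)*(-167)*(-1/99)*(-475)) + √1965 = (33369 - 79325/297) + √1965 = 9831268/297 + √1965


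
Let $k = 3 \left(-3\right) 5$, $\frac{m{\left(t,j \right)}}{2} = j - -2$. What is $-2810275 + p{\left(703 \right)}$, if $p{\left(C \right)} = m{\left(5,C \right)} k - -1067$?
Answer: $-2872658$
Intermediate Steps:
$m{\left(t,j \right)} = 4 + 2 j$ ($m{\left(t,j \right)} = 2 \left(j - -2\right) = 2 \left(j + 2\right) = 2 \left(2 + j\right) = 4 + 2 j$)
$k = -45$ ($k = \left(-9\right) 5 = -45$)
$p{\left(C \right)} = 887 - 90 C$ ($p{\left(C \right)} = \left(4 + 2 C\right) \left(-45\right) - -1067 = \left(-180 - 90 C\right) + 1067 = 887 - 90 C$)
$-2810275 + p{\left(703 \right)} = -2810275 + \left(887 - 63270\right) = -2810275 - 62383 = -2872658$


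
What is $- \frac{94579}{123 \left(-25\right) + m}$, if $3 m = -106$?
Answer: $\frac{283737}{9331} \approx 30.408$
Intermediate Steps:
$m = - \frac{106}{3}$ ($m = \frac{1}{3} \left(-106\right) = - \frac{106}{3} \approx -35.333$)
$- \frac{94579}{123 \left(-25\right) + m} = - \frac{94579}{123 \left(-25\right) - \frac{106}{3}} = - \frac{94579}{-3075 - \frac{106}{3}} = - \frac{94579}{- \frac{9331}{3}} = \left(-94579\right) \left(- \frac{3}{9331}\right) = \frac{283737}{9331}$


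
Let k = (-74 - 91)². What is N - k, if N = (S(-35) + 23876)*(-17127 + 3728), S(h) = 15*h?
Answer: -312907274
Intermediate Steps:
k = 27225 (k = (-165)² = 27225)
N = -312880049 (N = (15*(-35) + 23876)*(-17127 + 3728) = (-525 + 23876)*(-13399) = 23351*(-13399) = -312880049)
N - k = -312880049 - 1*27225 = -312880049 - 27225 = -312907274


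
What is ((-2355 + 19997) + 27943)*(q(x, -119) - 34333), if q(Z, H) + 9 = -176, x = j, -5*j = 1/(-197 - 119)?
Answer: -1573503030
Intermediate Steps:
j = 1/1580 (j = -1/(5*(-197 - 119)) = -⅕/(-316) = -⅕*(-1/316) = 1/1580 ≈ 0.00063291)
x = 1/1580 ≈ 0.00063291
q(Z, H) = -185 (q(Z, H) = -9 - 176 = -185)
((-2355 + 19997) + 27943)*(q(x, -119) - 34333) = ((-2355 + 19997) + 27943)*(-185 - 34333) = (17642 + 27943)*(-34518) = 45585*(-34518) = -1573503030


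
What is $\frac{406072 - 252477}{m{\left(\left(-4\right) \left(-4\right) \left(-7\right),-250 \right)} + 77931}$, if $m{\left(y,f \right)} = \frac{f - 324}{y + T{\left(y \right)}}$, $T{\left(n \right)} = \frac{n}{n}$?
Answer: $\frac{262293}{133091} \approx 1.9708$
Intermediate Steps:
$T{\left(n \right)} = 1$
$m{\left(y,f \right)} = \frac{-324 + f}{1 + y}$ ($m{\left(y,f \right)} = \frac{f - 324}{y + 1} = \frac{-324 + f}{1 + y}$)
$\frac{406072 - 252477}{m{\left(\left(-4\right) \left(-4\right) \left(-7\right),-250 \right)} + 77931} = \frac{406072 - 252477}{\frac{-324 - 250}{1 + \left(-4\right) \left(-4\right) \left(-7\right)} + 77931} = \frac{153595}{\frac{1}{1 + 16 \left(-7\right)} \left(-574\right) + 77931} = \frac{153595}{\frac{1}{1 - 112} \left(-574\right) + 77931} = \frac{153595}{\frac{1}{-111} \left(-574\right) + 77931} = \frac{153595}{\left(- \frac{1}{111}\right) \left(-574\right) + 77931} = \frac{153595}{\frac{574}{111} + 77931} = \frac{153595}{\frac{8650915}{111}} = 153595 \cdot \frac{111}{8650915} = \frac{262293}{133091}$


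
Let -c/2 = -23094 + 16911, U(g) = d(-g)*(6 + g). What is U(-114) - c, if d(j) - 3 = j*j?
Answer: -1416258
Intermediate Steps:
d(j) = 3 + j² (d(j) = 3 + j*j = 3 + j²)
U(g) = (3 + g²)*(6 + g) (U(g) = (3 + (-g)²)*(6 + g) = (3 + g²)*(6 + g))
c = 12366 (c = -2*(-23094 + 16911) = -2*(-6183) = 12366)
U(-114) - c = (3 + (-114)²)*(6 - 114) - 1*12366 = (3 + 12996)*(-108) - 12366 = 12999*(-108) - 12366 = -1403892 - 12366 = -1416258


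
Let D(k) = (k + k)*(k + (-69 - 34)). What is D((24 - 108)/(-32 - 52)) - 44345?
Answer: -44549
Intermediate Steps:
D(k) = 2*k*(-103 + k) (D(k) = (2*k)*(k - 103) = (2*k)*(-103 + k) = 2*k*(-103 + k))
D((24 - 108)/(-32 - 52)) - 44345 = 2*((24 - 108)/(-32 - 52))*(-103 + (24 - 108)/(-32 - 52)) - 44345 = 2*(-84/(-84))*(-103 - 84/(-84)) - 44345 = 2*(-84*(-1/84))*(-103 - 84*(-1/84)) - 44345 = 2*1*(-103 + 1) - 44345 = 2*1*(-102) - 44345 = -204 - 44345 = -44549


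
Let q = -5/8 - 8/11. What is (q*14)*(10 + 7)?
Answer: -14161/44 ≈ -321.84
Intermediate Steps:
q = -119/88 (q = -5*1/8 - 8*1/11 = -5/8 - 8/11 = -119/88 ≈ -1.3523)
(q*14)*(10 + 7) = (-119/88*14)*(10 + 7) = -833/44*17 = -14161/44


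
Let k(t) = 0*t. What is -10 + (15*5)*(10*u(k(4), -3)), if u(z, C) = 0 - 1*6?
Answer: -4510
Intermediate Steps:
k(t) = 0
u(z, C) = -6 (u(z, C) = 0 - 6 = -6)
-10 + (15*5)*(10*u(k(4), -3)) = -10 + (15*5)*(10*(-6)) = -10 + 75*(-60) = -10 - 4500 = -4510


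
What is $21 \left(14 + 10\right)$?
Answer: $504$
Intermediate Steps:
$21 \left(14 + 10\right) = 21 \cdot 24 = 504$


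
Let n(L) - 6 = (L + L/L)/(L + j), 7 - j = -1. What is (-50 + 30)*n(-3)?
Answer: -112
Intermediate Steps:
j = 8 (j = 7 - 1*(-1) = 7 + 1 = 8)
n(L) = 6 + (1 + L)/(8 + L) (n(L) = 6 + (L + L/L)/(L + 8) = 6 + (L + 1)/(8 + L) = 6 + (1 + L)/(8 + L))
(-50 + 30)*n(-3) = (-50 + 30)*(7*(7 - 3)/(8 - 3)) = -140*4/5 = -20*28/5 = -112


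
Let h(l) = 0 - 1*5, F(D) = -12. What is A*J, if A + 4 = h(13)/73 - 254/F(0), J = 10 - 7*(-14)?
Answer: 134802/73 ≈ 1846.6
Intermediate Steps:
h(l) = -5 (h(l) = 0 - 5 = -5)
J = 108 (J = 10 + 98 = 108)
A = 7489/438 (A = -4 + (-5/73 - 254/(-12)) = -4 + (-5*1/73 - 254*(-1/12)) = -4 + (-5/73 + 127/6) = -4 + 9241/438 = 7489/438 ≈ 17.098)
A*J = (7489/438)*108 = 134802/73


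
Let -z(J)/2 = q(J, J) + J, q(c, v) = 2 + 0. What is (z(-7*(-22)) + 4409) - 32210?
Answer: -28113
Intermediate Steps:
q(c, v) = 2
z(J) = -4 - 2*J (z(J) = -2*(2 + J) = -4 - 2*J)
(z(-7*(-22)) + 4409) - 32210 = ((-4 - (-14)*(-22)) + 4409) - 32210 = ((-4 - 2*154) + 4409) - 32210 = ((-4 - 308) + 4409) - 32210 = (-312 + 4409) - 32210 = 4097 - 32210 = -28113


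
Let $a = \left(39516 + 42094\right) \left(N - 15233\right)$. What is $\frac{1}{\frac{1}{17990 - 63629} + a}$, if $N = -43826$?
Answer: $- \frac{45639}{219971079938611} \approx -2.0748 \cdot 10^{-10}$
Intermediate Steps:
$a = -4819804990$ ($a = \left(39516 + 42094\right) \left(-43826 - 15233\right) = 81610 \left(-43826 - 15233\right) = 81610 \left(-59059\right) = -4819804990$)
$\frac{1}{\frac{1}{17990 - 63629} + a} = \frac{1}{\frac{1}{17990 - 63629} - 4819804990} = \frac{1}{\frac{1}{-45639} - 4819804990} = \frac{1}{- \frac{1}{45639} - 4819804990} = \frac{1}{- \frac{219971079938611}{45639}} = - \frac{45639}{219971079938611}$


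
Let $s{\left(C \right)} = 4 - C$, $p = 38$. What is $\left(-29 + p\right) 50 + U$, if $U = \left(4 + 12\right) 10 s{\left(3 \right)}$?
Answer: $610$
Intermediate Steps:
$U = 160$ ($U = \left(4 + 12\right) 10 \left(4 - 3\right) = 16 \cdot 10 \left(4 - 3\right) = 160 \cdot 1 = 160$)
$\left(-29 + p\right) 50 + U = \left(-29 + 38\right) 50 + 160 = 9 \cdot 50 + 160 = 450 + 160 = 610$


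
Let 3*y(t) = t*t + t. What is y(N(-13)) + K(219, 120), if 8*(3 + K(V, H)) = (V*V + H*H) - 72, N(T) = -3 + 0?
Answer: 62281/8 ≈ 7785.1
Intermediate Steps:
N(T) = -3
K(V, H) = -12 + H²/8 + V²/8 (K(V, H) = -3 + ((V*V + H*H) - 72)/8 = -3 + ((V² + H²) - 72)/8 = -3 + ((H² + V²) - 72)/8 = -3 + (-72 + H² + V²)/8 = -3 + (-9 + H²/8 + V²/8) = -12 + H²/8 + V²/8)
y(t) = t/3 + t²/3 (y(t) = (t*t + t)/3 = (t² + t)/3 = (t + t²)/3 = t/3 + t²/3)
y(N(-13)) + K(219, 120) = (⅓)*(-3)*(1 - 3) + (-12 + (⅛)*120² + (⅛)*219²) = (⅓)*(-3)*(-2) + (-12 + (⅛)*14400 + (⅛)*47961) = 2 + (-12 + 1800 + 47961/8) = 2 + 62265/8 = 62281/8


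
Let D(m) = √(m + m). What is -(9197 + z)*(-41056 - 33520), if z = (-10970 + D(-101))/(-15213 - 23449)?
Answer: 13259067798592/19331 - 37288*I*√202/19331 ≈ 6.859e+8 - 27.415*I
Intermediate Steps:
D(m) = √2*√m (D(m) = √(2*m) = √2*√m)
z = 5485/19331 - I*√202/38662 (z = (-10970 + √2*√(-101))/(-15213 - 23449) = (-10970 + √2*(I*√101))/(-38662) = (-10970 + I*√202)*(-1/38662) = 5485/19331 - I*√202/38662 ≈ 0.28374 - 0.00036761*I)
-(9197 + z)*(-41056 - 33520) = -(9197 + (5485/19331 - I*√202/38662))*(-41056 - 33520) = -(177792692/19331 - I*√202/38662)*(-74576) = -(-13259067798592/19331 + 37288*I*√202/19331) = 13259067798592/19331 - 37288*I*√202/19331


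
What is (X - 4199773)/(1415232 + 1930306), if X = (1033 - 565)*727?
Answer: -3859537/3345538 ≈ -1.1536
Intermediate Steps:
X = 340236 (X = 468*727 = 340236)
(X - 4199773)/(1415232 + 1930306) = (340236 - 4199773)/(1415232 + 1930306) = -3859537/3345538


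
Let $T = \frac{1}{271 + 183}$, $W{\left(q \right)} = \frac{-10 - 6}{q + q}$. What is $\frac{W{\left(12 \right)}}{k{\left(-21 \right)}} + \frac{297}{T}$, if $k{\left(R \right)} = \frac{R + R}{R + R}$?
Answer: $\frac{404512}{3} \approx 1.3484 \cdot 10^{5}$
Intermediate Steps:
$W{\left(q \right)} = - \frac{8}{q}$ ($W{\left(q \right)} = - \frac{16}{2 q} = - 16 \frac{1}{2 q} = - \frac{8}{q}$)
$T = \frac{1}{454} \approx 0.0022026$
$k{\left(R \right)} = 1$ ($k{\left(R \right)} = \frac{2 R}{2 R} = 2 R \frac{1}{2 R} = 1$)
$\frac{W{\left(12 \right)}}{k{\left(-21 \right)}} + \frac{297}{T} = \frac{\left(-8\right) \frac{1}{12}}{1} + 297 \frac{1}{\frac{1}{454}} = \left(-8\right) \frac{1}{12} \cdot 1 + 297 \cdot 454 = \left(- \frac{2}{3}\right) 1 + 134838 = - \frac{2}{3} + 134838 = \frac{404512}{3}$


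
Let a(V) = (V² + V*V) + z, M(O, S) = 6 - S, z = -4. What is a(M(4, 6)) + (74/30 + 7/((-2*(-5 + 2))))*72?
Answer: 1288/5 ≈ 257.60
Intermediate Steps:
a(V) = -4 + 2*V² (a(V) = (V² + V*V) - 4 = (V² + V²) - 4 = 2*V² - 4 = -4 + 2*V²)
a(M(4, 6)) + (74/30 + 7/((-2*(-5 + 2))))*72 = (-4 + 2*(6 - 1*6)²) + (74/30 + 7/((-2*(-5 + 2))))*72 = (-4 + 2*(6 - 6)²) + (74*(1/30) + 7/((-2*(-3))))*72 = (-4 + 2*0²) + (37/15 + 7/6)*72 = (-4 + 2*0) + (37/15 + 7*(⅙))*72 = (-4 + 0) + (37/15 + 7/6)*72 = -4 + (109/30)*72 = -4 + 1308/5 = 1288/5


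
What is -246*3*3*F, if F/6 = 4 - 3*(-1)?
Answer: -92988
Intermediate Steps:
F = 42 (F = 6*(4 - 3*(-1)) = 6*(4 + 3) = 6*7 = 42)
-246*3*3*F = -246*3*3*42 = -2214*42 = -246*378 = -92988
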